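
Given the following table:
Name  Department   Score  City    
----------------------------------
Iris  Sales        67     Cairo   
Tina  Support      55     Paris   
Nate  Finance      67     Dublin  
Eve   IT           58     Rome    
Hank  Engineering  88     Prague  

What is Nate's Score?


Row 3: Nate
Score = 67

ANSWER: 67


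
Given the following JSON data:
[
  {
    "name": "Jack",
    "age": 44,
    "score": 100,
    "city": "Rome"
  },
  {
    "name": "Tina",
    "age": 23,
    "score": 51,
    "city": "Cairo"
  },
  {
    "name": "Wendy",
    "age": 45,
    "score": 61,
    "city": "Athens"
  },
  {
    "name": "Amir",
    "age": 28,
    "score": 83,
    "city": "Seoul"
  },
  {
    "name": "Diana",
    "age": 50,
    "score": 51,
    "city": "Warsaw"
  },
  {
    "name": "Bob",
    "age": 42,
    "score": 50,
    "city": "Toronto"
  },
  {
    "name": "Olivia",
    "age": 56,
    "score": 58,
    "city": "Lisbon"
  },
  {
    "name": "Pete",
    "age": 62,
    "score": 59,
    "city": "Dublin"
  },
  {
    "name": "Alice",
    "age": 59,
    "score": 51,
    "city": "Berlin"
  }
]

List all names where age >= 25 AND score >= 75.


Checking both conditions:
  Jack (age=44, score=100) -> YES
  Tina (age=23, score=51) -> no
  Wendy (age=45, score=61) -> no
  Amir (age=28, score=83) -> YES
  Diana (age=50, score=51) -> no
  Bob (age=42, score=50) -> no
  Olivia (age=56, score=58) -> no
  Pete (age=62, score=59) -> no
  Alice (age=59, score=51) -> no


ANSWER: Jack, Amir


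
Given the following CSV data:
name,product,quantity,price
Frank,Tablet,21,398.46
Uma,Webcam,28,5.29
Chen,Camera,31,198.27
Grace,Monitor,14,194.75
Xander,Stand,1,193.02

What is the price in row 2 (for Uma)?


Row 2: Uma
Column 'price' = 5.29

ANSWER: 5.29


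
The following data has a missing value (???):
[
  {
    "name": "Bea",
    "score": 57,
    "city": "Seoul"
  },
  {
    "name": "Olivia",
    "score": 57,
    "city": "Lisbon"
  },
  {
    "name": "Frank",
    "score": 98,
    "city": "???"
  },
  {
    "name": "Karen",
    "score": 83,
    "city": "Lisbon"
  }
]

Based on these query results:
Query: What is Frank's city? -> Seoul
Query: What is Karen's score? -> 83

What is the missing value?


The missing value is Frank's city
From query: Frank's city = Seoul

ANSWER: Seoul


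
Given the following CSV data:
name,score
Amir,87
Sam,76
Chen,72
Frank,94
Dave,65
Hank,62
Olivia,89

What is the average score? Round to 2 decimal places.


Scores: 87, 76, 72, 94, 65, 62, 89
Sum = 545
Count = 7
Average = 545 / 7 = 77.86

ANSWER: 77.86


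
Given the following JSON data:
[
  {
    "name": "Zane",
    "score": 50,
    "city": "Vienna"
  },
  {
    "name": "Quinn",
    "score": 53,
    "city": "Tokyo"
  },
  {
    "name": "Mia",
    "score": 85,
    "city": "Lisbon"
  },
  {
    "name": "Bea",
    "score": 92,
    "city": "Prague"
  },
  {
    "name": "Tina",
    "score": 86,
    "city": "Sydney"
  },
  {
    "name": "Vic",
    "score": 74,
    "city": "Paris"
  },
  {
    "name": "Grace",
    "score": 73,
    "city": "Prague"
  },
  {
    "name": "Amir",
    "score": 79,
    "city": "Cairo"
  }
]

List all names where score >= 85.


Filtering records where score >= 85:
  Zane (score=50) -> no
  Quinn (score=53) -> no
  Mia (score=85) -> YES
  Bea (score=92) -> YES
  Tina (score=86) -> YES
  Vic (score=74) -> no
  Grace (score=73) -> no
  Amir (score=79) -> no


ANSWER: Mia, Bea, Tina


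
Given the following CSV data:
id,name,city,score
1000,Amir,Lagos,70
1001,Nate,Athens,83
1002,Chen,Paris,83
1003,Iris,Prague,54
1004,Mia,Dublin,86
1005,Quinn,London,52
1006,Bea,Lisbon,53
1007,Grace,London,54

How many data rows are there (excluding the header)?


Counting rows (excluding header):
Header: id,name,city,score
Data rows: 8

ANSWER: 8


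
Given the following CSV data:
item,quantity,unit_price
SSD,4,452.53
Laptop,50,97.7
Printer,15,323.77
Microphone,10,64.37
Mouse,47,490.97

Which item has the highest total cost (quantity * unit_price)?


Computing row totals:
  SSD: 1810.12
  Laptop: 4885.0
  Printer: 4856.55
  Microphone: 643.7
  Mouse: 23075.59
Maximum: Mouse (23075.59)

ANSWER: Mouse


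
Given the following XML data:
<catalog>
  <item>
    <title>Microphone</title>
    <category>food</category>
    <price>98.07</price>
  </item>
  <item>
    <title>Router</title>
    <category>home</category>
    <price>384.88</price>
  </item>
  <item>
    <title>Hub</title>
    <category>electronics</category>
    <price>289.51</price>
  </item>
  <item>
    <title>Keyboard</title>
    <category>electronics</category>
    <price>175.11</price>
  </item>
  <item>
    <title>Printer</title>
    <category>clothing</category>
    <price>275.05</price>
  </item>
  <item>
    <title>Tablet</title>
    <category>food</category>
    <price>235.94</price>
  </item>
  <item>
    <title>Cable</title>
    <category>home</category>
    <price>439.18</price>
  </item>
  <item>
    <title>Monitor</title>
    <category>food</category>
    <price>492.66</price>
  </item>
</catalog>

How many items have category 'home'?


Scanning <item> elements for <category>home</category>:
  Item 2: Router -> MATCH
  Item 7: Cable -> MATCH
Count: 2

ANSWER: 2


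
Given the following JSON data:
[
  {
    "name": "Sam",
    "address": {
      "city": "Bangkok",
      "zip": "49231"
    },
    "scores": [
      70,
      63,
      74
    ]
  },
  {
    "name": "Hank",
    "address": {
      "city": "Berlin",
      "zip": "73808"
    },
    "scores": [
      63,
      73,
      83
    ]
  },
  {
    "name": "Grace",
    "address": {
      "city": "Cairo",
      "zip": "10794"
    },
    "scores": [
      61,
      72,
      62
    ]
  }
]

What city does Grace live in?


Path: records[2].address.city
Value: Cairo

ANSWER: Cairo


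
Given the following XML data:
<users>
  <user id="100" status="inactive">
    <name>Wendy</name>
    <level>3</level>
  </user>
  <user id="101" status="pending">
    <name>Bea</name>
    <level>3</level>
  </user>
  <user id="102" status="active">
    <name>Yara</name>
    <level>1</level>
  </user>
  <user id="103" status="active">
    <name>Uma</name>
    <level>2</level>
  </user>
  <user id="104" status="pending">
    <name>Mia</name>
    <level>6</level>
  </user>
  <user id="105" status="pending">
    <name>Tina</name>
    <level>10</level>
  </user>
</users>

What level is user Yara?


Finding user: Yara
<level>1</level>

ANSWER: 1


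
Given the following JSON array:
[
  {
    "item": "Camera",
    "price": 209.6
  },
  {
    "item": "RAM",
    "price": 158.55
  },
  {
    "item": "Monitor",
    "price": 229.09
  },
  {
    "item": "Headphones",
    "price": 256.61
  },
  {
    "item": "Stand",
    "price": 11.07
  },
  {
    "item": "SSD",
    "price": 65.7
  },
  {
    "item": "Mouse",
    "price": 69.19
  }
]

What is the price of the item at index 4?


Array index 4 -> Stand
price = 11.07

ANSWER: 11.07


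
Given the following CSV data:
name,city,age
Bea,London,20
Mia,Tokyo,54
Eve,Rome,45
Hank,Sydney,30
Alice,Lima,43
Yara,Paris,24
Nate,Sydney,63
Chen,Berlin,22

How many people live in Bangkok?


Scanning city column for 'Bangkok':
Total matches: 0

ANSWER: 0


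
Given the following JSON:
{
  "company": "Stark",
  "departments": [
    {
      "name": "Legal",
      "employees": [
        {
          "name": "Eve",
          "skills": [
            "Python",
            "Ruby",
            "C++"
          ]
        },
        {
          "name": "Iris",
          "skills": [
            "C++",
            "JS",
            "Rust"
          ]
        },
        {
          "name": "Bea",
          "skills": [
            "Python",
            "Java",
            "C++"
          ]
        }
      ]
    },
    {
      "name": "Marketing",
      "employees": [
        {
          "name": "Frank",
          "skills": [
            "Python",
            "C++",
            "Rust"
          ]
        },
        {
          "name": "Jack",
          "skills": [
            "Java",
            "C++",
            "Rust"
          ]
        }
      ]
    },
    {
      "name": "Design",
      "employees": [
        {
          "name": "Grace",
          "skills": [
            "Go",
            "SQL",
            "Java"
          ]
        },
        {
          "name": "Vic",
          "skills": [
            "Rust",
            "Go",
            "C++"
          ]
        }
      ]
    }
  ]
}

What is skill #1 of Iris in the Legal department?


Path: departments[0].employees[1].skills[0]
Value: C++

ANSWER: C++


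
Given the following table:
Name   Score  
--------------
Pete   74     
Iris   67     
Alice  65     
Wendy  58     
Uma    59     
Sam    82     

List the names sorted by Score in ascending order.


Sorting by Score (ascending):
  Wendy: 58
  Uma: 59
  Alice: 65
  Iris: 67
  Pete: 74
  Sam: 82


ANSWER: Wendy, Uma, Alice, Iris, Pete, Sam


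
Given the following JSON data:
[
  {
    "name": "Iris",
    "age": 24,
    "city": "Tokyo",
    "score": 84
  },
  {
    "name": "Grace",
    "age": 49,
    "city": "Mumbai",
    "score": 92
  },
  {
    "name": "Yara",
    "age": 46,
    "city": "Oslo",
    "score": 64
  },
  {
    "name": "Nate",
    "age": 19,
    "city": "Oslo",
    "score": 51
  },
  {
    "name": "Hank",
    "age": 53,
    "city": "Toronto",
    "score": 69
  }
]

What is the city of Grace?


Looking up record where name = Grace
Record index: 1
Field 'city' = Mumbai

ANSWER: Mumbai


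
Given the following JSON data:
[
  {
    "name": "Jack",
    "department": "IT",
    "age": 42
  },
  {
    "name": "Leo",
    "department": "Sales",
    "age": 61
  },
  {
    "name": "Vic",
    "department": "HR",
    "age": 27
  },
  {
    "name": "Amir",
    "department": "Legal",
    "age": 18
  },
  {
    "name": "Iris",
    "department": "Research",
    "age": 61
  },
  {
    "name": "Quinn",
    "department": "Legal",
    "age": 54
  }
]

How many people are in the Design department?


Scanning records for department = Design
  No matches found
Count: 0

ANSWER: 0


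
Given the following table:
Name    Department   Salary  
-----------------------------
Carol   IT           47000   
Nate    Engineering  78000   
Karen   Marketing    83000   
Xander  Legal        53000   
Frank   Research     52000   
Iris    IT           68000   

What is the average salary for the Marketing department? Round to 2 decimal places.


Marketing department members:
  Karen: 83000
Sum = 83000
Count = 1
Average = 83000 / 1 = 83000.00

ANSWER: 83000.00


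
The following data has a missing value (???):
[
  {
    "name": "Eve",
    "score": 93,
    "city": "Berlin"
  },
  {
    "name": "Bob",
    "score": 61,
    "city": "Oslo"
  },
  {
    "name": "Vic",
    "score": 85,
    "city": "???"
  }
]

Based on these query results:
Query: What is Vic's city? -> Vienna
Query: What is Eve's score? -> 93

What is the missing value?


The missing value is Vic's city
From query: Vic's city = Vienna

ANSWER: Vienna


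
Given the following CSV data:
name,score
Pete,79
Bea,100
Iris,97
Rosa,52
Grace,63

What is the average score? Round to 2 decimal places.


Scores: 79, 100, 97, 52, 63
Sum = 391
Count = 5
Average = 391 / 5 = 78.20

ANSWER: 78.20


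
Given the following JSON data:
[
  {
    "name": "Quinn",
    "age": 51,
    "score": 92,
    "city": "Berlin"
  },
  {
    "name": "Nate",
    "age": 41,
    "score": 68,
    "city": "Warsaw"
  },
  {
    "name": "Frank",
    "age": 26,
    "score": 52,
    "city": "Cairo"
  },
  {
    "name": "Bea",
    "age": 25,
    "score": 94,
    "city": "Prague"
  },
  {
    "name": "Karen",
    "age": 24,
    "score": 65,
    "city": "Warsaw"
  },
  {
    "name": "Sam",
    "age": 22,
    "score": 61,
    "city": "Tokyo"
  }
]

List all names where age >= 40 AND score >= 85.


Checking both conditions:
  Quinn (age=51, score=92) -> YES
  Nate (age=41, score=68) -> no
  Frank (age=26, score=52) -> no
  Bea (age=25, score=94) -> no
  Karen (age=24, score=65) -> no
  Sam (age=22, score=61) -> no


ANSWER: Quinn


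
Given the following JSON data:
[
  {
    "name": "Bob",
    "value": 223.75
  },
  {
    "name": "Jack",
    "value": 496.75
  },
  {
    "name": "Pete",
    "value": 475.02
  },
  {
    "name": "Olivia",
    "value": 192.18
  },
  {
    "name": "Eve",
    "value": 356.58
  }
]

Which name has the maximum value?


Comparing values:
  Bob: 223.75
  Jack: 496.75
  Pete: 475.02
  Olivia: 192.18
  Eve: 356.58
Maximum: Jack (496.75)

ANSWER: Jack


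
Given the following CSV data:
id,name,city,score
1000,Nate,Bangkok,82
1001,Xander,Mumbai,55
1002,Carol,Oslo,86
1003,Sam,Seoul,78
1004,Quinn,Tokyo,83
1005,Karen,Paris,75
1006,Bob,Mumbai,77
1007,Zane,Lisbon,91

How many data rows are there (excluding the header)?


Counting rows (excluding header):
Header: id,name,city,score
Data rows: 8

ANSWER: 8


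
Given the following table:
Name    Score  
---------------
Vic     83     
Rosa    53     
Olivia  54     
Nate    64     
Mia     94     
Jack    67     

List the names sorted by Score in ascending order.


Sorting by Score (ascending):
  Rosa: 53
  Olivia: 54
  Nate: 64
  Jack: 67
  Vic: 83
  Mia: 94


ANSWER: Rosa, Olivia, Nate, Jack, Vic, Mia


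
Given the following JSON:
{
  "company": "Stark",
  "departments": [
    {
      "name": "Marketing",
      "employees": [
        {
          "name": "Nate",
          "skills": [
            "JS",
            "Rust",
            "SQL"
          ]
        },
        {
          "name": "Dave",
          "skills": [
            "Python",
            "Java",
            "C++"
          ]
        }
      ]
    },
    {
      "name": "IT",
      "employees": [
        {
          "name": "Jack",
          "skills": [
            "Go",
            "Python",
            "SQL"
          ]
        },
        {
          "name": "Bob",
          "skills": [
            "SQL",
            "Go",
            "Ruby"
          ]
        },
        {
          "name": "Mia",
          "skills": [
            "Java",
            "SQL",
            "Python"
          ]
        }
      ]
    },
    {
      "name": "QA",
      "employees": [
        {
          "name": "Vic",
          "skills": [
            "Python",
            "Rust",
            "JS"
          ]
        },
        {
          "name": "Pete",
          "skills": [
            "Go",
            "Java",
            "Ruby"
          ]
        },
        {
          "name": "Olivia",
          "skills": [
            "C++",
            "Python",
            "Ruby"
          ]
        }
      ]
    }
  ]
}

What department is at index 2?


Path: departments[2].name
Value: QA

ANSWER: QA


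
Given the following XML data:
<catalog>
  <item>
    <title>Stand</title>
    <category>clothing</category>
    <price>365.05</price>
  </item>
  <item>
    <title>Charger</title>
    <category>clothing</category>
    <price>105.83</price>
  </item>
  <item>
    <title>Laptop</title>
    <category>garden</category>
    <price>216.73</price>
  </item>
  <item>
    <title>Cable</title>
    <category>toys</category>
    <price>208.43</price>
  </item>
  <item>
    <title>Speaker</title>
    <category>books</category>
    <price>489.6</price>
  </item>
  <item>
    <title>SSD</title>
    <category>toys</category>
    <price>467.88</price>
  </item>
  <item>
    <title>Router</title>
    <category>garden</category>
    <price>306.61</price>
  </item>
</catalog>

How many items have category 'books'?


Scanning <item> elements for <category>books</category>:
  Item 5: Speaker -> MATCH
Count: 1

ANSWER: 1


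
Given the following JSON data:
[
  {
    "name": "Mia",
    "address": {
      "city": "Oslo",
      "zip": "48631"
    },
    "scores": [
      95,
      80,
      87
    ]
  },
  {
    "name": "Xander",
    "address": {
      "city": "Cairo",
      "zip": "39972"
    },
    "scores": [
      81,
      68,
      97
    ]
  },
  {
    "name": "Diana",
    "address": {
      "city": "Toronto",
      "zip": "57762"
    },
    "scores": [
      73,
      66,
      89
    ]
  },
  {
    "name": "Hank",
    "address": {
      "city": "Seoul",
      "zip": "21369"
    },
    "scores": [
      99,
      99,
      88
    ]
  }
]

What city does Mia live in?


Path: records[0].address.city
Value: Oslo

ANSWER: Oslo


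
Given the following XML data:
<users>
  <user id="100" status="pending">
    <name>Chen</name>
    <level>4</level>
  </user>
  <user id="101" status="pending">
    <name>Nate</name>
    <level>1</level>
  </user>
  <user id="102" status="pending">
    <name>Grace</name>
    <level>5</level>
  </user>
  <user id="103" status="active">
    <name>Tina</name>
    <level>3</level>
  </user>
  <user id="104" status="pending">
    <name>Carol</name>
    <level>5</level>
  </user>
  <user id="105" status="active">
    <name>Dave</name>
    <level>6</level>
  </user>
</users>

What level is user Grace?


Finding user: Grace
<level>5</level>

ANSWER: 5


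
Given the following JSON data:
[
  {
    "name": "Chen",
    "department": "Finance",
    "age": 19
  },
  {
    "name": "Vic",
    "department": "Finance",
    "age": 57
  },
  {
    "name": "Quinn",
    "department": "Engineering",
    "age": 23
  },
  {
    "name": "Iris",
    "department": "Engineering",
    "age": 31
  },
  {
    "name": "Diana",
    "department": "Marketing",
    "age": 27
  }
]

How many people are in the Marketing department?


Scanning records for department = Marketing
  Record 4: Diana
Count: 1

ANSWER: 1


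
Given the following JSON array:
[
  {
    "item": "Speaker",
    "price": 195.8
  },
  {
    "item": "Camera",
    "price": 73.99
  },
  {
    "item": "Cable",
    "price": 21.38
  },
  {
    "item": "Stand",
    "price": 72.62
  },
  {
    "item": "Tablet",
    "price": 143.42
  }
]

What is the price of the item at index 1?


Array index 1 -> Camera
price = 73.99

ANSWER: 73.99


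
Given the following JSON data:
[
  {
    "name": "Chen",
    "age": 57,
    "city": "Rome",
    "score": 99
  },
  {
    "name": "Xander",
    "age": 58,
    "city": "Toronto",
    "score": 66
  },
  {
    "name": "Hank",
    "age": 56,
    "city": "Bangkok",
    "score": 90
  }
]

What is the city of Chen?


Looking up record where name = Chen
Record index: 0
Field 'city' = Rome

ANSWER: Rome


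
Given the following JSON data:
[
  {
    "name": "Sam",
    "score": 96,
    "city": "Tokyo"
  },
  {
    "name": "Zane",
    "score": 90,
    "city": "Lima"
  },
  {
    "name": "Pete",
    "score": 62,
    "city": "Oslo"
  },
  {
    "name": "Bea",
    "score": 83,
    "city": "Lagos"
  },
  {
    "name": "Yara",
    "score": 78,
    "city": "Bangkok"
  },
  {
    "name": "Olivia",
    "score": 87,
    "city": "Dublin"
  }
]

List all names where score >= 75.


Filtering records where score >= 75:
  Sam (score=96) -> YES
  Zane (score=90) -> YES
  Pete (score=62) -> no
  Bea (score=83) -> YES
  Yara (score=78) -> YES
  Olivia (score=87) -> YES


ANSWER: Sam, Zane, Bea, Yara, Olivia


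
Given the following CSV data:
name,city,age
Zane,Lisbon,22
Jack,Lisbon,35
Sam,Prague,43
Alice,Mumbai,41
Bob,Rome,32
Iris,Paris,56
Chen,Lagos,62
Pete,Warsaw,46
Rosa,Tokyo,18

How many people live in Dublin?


Scanning city column for 'Dublin':
Total matches: 0

ANSWER: 0


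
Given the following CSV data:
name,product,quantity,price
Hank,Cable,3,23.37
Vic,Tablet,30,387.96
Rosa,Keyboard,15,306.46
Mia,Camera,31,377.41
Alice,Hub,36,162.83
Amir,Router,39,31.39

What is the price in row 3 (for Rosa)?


Row 3: Rosa
Column 'price' = 306.46

ANSWER: 306.46


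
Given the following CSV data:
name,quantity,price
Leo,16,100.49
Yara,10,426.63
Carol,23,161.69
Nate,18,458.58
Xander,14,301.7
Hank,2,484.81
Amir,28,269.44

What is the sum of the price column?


Values in 'price' column:
  Row 1: 100.49
  Row 2: 426.63
  Row 3: 161.69
  Row 4: 458.58
  Row 5: 301.7
  Row 6: 484.81
  Row 7: 269.44
Sum = 100.49 + 426.63 + 161.69 + 458.58 + 301.7 + 484.81 + 269.44 = 2203.34

ANSWER: 2203.34


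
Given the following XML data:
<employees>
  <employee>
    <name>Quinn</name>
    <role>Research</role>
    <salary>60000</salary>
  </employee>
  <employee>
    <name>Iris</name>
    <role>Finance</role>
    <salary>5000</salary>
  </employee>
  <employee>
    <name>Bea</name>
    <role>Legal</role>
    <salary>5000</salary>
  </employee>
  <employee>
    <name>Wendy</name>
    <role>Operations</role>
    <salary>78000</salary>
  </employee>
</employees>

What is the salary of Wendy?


Searching for <employee> with <name>Wendy</name>
Found at position 4
<salary>78000</salary>

ANSWER: 78000


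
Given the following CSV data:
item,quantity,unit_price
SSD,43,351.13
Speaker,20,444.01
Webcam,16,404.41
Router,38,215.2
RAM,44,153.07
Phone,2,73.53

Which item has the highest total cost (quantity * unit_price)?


Computing row totals:
  SSD: 15098.59
  Speaker: 8880.2
  Webcam: 6470.56
  Router: 8177.6
  RAM: 6735.08
  Phone: 147.06
Maximum: SSD (15098.59)

ANSWER: SSD


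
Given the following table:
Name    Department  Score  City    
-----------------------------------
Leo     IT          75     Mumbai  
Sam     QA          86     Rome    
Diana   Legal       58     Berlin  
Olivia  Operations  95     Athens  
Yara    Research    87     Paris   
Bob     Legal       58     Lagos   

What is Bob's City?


Row 6: Bob
City = Lagos

ANSWER: Lagos


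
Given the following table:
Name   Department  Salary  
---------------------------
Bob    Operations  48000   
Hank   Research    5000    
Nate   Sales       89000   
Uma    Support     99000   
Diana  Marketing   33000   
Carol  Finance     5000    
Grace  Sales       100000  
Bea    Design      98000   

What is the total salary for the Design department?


Design department members:
  Bea: 98000
Total = 98000 = 98000

ANSWER: 98000


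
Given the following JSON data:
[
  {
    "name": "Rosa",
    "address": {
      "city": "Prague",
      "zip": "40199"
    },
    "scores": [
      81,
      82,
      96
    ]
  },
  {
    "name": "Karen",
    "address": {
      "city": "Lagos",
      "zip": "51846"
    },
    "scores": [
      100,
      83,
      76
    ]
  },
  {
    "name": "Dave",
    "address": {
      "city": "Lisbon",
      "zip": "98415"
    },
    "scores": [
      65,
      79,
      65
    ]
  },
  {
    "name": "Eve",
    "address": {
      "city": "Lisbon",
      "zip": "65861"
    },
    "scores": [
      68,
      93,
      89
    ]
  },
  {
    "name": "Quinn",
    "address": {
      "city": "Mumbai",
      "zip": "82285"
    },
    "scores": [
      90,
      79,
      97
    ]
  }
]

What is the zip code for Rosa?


Path: records[0].address.zip
Value: 40199

ANSWER: 40199


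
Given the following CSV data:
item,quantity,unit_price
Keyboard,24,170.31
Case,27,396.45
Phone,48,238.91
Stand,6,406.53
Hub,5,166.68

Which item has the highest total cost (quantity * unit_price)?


Computing row totals:
  Keyboard: 4087.44
  Case: 10704.15
  Phone: 11467.68
  Stand: 2439.18
  Hub: 833.4
Maximum: Phone (11467.68)

ANSWER: Phone


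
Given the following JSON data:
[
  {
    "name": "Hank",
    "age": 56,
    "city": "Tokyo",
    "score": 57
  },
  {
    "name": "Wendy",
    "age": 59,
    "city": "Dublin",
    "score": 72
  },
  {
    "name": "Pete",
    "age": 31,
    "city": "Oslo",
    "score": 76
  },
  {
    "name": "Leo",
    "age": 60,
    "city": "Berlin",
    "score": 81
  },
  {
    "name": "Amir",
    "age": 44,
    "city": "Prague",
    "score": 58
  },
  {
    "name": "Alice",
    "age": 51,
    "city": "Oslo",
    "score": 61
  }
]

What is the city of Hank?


Looking up record where name = Hank
Record index: 0
Field 'city' = Tokyo

ANSWER: Tokyo


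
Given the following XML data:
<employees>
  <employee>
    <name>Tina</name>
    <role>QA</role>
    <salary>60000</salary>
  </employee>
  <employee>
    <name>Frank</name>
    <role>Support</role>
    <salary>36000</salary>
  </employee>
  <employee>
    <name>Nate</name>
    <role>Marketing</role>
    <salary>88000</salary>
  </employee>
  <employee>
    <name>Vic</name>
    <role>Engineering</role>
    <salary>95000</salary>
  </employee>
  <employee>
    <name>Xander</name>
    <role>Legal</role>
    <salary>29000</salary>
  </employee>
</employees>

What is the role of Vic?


Searching for <employee> with <name>Vic</name>
Found at position 4
<role>Engineering</role>

ANSWER: Engineering


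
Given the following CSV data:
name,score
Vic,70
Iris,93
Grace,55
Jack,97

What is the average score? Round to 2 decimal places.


Scores: 70, 93, 55, 97
Sum = 315
Count = 4
Average = 315 / 4 = 78.75

ANSWER: 78.75


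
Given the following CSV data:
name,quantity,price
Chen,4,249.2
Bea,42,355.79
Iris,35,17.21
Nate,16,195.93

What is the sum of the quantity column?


Values in 'quantity' column:
  Row 1: 4
  Row 2: 42
  Row 3: 35
  Row 4: 16
Sum = 4 + 42 + 35 + 16 = 97

ANSWER: 97


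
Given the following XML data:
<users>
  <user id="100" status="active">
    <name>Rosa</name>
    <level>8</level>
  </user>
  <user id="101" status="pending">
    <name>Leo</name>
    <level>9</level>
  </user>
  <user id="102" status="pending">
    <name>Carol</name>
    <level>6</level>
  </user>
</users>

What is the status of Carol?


Finding user with name = Carol
user id="102" status="pending"

ANSWER: pending


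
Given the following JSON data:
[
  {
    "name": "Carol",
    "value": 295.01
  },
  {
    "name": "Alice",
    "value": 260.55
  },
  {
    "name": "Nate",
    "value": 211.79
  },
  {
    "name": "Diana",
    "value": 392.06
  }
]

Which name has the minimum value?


Comparing values:
  Carol: 295.01
  Alice: 260.55
  Nate: 211.79
  Diana: 392.06
Minimum: Nate (211.79)

ANSWER: Nate


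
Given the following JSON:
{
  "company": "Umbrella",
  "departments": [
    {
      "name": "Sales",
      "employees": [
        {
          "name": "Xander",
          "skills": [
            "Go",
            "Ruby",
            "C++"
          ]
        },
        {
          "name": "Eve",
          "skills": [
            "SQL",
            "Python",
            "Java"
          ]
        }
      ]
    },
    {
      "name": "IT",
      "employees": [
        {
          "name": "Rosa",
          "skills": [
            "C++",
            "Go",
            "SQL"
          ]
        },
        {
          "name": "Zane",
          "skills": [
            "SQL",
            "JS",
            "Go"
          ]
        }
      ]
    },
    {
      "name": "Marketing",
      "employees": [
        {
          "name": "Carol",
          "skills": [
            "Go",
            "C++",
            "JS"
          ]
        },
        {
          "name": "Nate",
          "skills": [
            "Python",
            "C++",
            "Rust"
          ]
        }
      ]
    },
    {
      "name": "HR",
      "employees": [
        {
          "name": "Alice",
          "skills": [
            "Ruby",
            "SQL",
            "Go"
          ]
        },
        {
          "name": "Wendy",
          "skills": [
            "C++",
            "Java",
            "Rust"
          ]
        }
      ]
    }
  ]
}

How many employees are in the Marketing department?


Path: departments[2].employees
Count: 2

ANSWER: 2


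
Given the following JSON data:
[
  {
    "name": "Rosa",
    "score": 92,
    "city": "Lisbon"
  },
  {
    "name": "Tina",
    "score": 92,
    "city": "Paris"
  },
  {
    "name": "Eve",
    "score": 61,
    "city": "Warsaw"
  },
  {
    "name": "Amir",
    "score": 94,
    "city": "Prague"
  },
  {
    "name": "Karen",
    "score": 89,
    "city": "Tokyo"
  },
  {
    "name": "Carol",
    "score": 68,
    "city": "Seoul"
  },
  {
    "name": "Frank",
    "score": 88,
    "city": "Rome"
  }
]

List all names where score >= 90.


Filtering records where score >= 90:
  Rosa (score=92) -> YES
  Tina (score=92) -> YES
  Eve (score=61) -> no
  Amir (score=94) -> YES
  Karen (score=89) -> no
  Carol (score=68) -> no
  Frank (score=88) -> no


ANSWER: Rosa, Tina, Amir


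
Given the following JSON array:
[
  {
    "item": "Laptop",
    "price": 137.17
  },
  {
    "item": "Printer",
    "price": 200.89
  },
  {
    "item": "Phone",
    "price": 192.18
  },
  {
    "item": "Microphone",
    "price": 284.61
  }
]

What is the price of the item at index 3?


Array index 3 -> Microphone
price = 284.61

ANSWER: 284.61


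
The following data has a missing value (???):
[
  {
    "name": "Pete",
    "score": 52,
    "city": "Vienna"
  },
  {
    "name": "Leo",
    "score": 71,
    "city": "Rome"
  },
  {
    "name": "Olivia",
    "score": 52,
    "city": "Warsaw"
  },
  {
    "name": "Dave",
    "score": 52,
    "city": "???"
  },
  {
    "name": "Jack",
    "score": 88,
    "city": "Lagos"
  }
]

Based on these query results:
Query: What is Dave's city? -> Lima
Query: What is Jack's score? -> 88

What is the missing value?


The missing value is Dave's city
From query: Dave's city = Lima

ANSWER: Lima


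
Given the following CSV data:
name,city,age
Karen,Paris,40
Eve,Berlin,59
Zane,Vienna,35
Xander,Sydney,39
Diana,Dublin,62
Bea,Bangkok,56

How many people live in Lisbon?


Scanning city column for 'Lisbon':
Total matches: 0

ANSWER: 0


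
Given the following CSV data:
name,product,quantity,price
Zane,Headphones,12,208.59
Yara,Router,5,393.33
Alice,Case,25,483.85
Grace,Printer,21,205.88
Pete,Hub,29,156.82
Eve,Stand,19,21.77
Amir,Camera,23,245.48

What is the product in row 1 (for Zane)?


Row 1: Zane
Column 'product' = Headphones

ANSWER: Headphones


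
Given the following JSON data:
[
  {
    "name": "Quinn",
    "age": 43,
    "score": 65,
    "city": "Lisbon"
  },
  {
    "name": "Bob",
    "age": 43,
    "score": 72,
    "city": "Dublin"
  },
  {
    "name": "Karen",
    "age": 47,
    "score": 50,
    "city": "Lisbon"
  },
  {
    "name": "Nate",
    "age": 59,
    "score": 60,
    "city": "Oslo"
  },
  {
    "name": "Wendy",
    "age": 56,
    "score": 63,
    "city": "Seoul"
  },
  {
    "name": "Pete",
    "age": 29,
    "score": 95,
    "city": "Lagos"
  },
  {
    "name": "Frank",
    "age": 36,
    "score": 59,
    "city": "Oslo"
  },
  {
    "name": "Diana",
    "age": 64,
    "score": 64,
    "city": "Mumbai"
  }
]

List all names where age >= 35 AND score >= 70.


Checking both conditions:
  Quinn (age=43, score=65) -> no
  Bob (age=43, score=72) -> YES
  Karen (age=47, score=50) -> no
  Nate (age=59, score=60) -> no
  Wendy (age=56, score=63) -> no
  Pete (age=29, score=95) -> no
  Frank (age=36, score=59) -> no
  Diana (age=64, score=64) -> no


ANSWER: Bob


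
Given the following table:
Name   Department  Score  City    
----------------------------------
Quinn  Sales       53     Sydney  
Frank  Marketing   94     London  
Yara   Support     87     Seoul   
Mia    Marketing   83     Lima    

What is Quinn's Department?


Row 1: Quinn
Department = Sales

ANSWER: Sales


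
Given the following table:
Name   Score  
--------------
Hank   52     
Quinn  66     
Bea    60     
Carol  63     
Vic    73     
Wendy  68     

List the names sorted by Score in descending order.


Sorting by Score (descending):
  Vic: 73
  Wendy: 68
  Quinn: 66
  Carol: 63
  Bea: 60
  Hank: 52


ANSWER: Vic, Wendy, Quinn, Carol, Bea, Hank


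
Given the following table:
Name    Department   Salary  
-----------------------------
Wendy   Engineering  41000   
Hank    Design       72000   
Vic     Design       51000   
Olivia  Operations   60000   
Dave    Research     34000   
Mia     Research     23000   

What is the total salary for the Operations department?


Operations department members:
  Olivia: 60000
Total = 60000 = 60000

ANSWER: 60000


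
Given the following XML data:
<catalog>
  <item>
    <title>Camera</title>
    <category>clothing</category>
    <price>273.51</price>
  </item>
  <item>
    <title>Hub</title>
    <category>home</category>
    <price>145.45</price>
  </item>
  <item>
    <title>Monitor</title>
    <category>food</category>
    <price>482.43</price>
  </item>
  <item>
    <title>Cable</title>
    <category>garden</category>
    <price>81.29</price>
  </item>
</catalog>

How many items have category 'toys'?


Scanning <item> elements for <category>toys</category>:
Count: 0

ANSWER: 0


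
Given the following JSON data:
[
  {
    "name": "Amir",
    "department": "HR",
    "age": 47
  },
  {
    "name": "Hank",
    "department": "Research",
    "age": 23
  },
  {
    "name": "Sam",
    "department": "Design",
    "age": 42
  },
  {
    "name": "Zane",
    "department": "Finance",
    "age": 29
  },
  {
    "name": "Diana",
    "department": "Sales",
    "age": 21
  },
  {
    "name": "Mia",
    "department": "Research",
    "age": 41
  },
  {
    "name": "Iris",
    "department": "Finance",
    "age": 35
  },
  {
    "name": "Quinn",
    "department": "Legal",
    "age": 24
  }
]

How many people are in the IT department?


Scanning records for department = IT
  No matches found
Count: 0

ANSWER: 0


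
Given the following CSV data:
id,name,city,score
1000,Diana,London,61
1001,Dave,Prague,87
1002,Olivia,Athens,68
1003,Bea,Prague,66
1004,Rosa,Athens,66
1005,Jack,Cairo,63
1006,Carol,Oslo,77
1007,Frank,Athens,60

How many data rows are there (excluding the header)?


Counting rows (excluding header):
Header: id,name,city,score
Data rows: 8

ANSWER: 8


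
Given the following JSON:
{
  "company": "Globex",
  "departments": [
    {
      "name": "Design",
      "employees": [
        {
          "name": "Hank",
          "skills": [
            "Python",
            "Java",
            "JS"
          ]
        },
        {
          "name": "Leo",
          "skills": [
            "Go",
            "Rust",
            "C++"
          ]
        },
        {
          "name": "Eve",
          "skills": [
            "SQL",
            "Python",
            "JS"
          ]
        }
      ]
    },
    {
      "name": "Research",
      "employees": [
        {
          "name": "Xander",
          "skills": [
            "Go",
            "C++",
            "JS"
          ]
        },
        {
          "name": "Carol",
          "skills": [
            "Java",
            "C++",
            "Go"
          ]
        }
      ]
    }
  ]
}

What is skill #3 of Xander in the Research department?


Path: departments[1].employees[0].skills[2]
Value: JS

ANSWER: JS


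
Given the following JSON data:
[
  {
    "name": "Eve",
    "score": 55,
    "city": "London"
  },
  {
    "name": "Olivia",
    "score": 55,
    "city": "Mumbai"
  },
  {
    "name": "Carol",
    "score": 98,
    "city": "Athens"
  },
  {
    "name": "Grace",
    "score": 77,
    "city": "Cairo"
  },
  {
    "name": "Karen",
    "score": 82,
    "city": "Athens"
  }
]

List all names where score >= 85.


Filtering records where score >= 85:
  Eve (score=55) -> no
  Olivia (score=55) -> no
  Carol (score=98) -> YES
  Grace (score=77) -> no
  Karen (score=82) -> no


ANSWER: Carol


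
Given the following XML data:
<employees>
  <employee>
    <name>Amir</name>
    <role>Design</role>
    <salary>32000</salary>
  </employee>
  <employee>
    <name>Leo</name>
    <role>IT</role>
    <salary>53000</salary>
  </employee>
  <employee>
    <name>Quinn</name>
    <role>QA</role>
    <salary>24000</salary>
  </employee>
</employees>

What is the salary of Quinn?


Searching for <employee> with <name>Quinn</name>
Found at position 3
<salary>24000</salary>

ANSWER: 24000


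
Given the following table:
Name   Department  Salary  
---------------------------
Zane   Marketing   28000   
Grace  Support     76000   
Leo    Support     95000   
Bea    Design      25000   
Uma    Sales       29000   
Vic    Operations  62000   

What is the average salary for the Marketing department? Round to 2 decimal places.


Marketing department members:
  Zane: 28000
Sum = 28000
Count = 1
Average = 28000 / 1 = 28000.00

ANSWER: 28000.00


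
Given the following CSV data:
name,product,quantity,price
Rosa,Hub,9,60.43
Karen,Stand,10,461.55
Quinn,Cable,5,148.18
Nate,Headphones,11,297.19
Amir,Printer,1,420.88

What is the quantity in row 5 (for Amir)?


Row 5: Amir
Column 'quantity' = 1

ANSWER: 1


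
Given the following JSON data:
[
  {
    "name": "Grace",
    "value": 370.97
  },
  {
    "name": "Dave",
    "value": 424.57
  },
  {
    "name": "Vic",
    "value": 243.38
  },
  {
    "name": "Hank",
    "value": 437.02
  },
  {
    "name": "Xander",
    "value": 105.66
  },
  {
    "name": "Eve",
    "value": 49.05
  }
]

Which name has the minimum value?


Comparing values:
  Grace: 370.97
  Dave: 424.57
  Vic: 243.38
  Hank: 437.02
  Xander: 105.66
  Eve: 49.05
Minimum: Eve (49.05)

ANSWER: Eve


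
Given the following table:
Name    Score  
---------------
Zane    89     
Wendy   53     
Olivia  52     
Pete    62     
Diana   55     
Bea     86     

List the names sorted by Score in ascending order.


Sorting by Score (ascending):
  Olivia: 52
  Wendy: 53
  Diana: 55
  Pete: 62
  Bea: 86
  Zane: 89


ANSWER: Olivia, Wendy, Diana, Pete, Bea, Zane


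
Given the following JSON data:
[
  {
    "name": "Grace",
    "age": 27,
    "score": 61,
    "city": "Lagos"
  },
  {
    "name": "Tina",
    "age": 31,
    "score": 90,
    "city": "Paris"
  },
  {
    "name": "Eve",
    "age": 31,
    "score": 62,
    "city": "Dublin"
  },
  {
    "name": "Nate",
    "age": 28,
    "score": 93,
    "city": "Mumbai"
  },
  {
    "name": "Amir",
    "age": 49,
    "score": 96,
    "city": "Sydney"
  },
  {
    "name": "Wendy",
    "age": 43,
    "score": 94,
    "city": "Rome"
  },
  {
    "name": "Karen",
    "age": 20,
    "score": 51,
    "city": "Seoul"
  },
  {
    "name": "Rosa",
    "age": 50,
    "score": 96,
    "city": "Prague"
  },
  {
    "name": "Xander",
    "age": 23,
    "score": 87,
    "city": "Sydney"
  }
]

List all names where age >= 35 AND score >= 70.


Checking both conditions:
  Grace (age=27, score=61) -> no
  Tina (age=31, score=90) -> no
  Eve (age=31, score=62) -> no
  Nate (age=28, score=93) -> no
  Amir (age=49, score=96) -> YES
  Wendy (age=43, score=94) -> YES
  Karen (age=20, score=51) -> no
  Rosa (age=50, score=96) -> YES
  Xander (age=23, score=87) -> no


ANSWER: Amir, Wendy, Rosa


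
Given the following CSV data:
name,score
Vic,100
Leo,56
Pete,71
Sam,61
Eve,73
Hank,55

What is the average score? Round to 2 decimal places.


Scores: 100, 56, 71, 61, 73, 55
Sum = 416
Count = 6
Average = 416 / 6 = 69.33

ANSWER: 69.33


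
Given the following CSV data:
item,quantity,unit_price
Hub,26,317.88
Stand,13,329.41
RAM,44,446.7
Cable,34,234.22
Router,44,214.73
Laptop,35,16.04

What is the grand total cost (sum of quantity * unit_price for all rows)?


Computing row totals:
  Hub: 26 * 317.88 = 8264.88
  Stand: 13 * 329.41 = 4282.33
  RAM: 44 * 446.7 = 19654.8
  Cable: 34 * 234.22 = 7963.48
  Router: 44 * 214.73 = 9448.12
  Laptop: 35 * 16.04 = 561.4
Grand total = 8264.88 + 4282.33 + 19654.8 + 7963.48 + 9448.12 + 561.4 = 50175.01

ANSWER: 50175.01


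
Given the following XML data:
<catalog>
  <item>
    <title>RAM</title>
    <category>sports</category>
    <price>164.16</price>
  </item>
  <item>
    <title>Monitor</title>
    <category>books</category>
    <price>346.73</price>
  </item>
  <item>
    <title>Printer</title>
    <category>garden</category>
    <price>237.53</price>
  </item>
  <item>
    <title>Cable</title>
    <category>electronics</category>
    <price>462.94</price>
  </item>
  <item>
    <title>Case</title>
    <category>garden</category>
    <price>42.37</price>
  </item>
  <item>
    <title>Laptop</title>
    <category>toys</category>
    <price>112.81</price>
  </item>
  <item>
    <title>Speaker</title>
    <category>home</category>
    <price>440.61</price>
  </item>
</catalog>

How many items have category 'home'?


Scanning <item> elements for <category>home</category>:
  Item 7: Speaker -> MATCH
Count: 1

ANSWER: 1


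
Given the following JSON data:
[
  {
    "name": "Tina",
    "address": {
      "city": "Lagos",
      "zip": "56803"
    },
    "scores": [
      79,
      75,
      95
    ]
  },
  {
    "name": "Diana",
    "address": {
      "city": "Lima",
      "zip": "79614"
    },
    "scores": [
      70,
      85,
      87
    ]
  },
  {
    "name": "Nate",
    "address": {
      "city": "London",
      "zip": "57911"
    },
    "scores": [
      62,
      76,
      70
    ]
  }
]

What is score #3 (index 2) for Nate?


Path: records[2].scores[2]
Value: 70

ANSWER: 70
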